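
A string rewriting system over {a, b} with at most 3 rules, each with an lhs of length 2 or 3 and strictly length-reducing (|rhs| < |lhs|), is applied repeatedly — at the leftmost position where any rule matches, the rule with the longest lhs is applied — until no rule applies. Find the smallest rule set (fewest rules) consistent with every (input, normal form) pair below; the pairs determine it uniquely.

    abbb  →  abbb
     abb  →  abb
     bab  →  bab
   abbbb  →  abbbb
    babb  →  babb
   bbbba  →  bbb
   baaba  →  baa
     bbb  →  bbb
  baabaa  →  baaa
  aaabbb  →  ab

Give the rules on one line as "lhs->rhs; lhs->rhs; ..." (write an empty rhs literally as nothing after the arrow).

  | abbb
  | abb
  | bab
  | abbbb

aab->a; bba->b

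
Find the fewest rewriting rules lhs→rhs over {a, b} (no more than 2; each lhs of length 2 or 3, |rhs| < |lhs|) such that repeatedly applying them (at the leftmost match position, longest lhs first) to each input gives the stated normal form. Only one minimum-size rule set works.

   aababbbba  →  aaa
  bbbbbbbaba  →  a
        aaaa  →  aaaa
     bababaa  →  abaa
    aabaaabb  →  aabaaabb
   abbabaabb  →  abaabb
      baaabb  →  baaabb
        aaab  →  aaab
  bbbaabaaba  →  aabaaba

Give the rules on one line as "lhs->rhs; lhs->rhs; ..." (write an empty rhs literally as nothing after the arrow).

  | aababbbba => aabbba => aaa
  | bbbbbbbaba => bbbbaba => baba => a
  | aaaa
  | bababaa => abaa

bab->; bbb->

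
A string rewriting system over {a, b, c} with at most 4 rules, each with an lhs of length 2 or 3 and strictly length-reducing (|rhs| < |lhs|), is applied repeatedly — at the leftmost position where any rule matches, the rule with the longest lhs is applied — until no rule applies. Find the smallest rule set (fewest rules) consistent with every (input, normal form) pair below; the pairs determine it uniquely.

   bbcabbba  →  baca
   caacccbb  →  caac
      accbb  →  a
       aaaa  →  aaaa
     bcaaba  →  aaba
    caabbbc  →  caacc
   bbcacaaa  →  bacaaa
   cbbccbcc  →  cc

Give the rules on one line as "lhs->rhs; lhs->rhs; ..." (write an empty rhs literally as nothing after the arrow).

bbb->c; bc->; cb->

  | bbcabbba => babbba => baca
  | caacccbb => caaccb => caac
  | accbb => acb => a
  | aaaa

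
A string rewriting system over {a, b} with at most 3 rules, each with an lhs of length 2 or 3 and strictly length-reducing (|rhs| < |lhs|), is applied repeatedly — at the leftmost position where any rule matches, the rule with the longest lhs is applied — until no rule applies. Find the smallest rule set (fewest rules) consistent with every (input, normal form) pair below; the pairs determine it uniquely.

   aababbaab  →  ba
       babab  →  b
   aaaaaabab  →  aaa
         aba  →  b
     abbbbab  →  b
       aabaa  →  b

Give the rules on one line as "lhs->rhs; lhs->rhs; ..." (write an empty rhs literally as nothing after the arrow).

ab->; aba->b; bb->b

  | aababbaab => abbbaab => bbaab => baab => ba
  | babab => bbb => bb => b
  | aaaaaabab => aaaaabb => aaaab => aaa
  | aba => b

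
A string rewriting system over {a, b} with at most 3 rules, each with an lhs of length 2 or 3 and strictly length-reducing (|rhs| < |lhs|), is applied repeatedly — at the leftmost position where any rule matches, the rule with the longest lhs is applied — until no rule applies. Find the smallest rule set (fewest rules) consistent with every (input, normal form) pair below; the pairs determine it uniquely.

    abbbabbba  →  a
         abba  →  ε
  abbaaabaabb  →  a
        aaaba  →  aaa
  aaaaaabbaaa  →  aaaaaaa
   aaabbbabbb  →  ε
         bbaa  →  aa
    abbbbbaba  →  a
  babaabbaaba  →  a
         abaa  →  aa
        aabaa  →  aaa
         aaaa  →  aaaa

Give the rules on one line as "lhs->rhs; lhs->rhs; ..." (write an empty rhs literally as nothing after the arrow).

ab->; ba->; bb->

  | abbbabbba => bbabbba => abbba => bba => a
  | abba => ba => ε
  | abbaaabaabb => baaabaabb => aabaabb => aaabb => aab => a
  | aaaba => aaa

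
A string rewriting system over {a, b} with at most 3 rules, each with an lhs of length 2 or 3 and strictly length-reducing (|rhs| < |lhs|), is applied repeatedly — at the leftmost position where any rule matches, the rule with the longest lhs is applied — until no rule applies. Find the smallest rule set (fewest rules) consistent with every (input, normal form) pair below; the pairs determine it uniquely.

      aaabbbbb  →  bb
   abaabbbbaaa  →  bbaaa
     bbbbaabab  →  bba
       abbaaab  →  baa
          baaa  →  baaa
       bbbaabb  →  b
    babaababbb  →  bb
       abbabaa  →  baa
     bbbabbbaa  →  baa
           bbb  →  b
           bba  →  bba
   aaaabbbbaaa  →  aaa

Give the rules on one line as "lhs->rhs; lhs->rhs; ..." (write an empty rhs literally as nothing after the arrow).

  | aaabbbbb => aabbbb => abbb => bb
  | abaabbbbaaa => aabbbbaaa => abbbaaa => bbaaa
  | bbbbaabab => bbaabab => bbaab => bba
  | abbaaab => baaab => baa

ab->; bbb->b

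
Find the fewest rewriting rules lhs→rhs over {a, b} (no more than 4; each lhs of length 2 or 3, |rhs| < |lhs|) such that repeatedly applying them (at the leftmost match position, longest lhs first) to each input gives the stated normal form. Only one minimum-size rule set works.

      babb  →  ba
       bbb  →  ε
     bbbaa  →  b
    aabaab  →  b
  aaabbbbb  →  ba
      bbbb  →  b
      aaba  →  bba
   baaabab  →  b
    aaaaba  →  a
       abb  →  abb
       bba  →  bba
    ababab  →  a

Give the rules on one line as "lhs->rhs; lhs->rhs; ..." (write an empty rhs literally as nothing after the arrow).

  | babb => bab => ba
  | bbb => ε
  | bbbaa => aa => b
  | aabaab => bbaab => bbbb => b

aa->b; bab->ba; bbb->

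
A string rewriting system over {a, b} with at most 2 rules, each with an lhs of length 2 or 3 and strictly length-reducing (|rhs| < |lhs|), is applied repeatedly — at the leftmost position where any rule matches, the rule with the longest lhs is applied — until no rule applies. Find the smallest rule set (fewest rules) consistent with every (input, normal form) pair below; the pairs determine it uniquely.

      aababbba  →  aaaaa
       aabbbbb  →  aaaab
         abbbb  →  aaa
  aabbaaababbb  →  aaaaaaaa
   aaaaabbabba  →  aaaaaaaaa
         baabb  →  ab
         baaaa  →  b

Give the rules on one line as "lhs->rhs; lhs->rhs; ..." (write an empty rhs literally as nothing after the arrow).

  | aababbba => aabbbba => aaabba => aaaaa
  | aabbbbb => aaabbb => aaaab
  | abbbb => aabb => aaa
  | aabbaaababbb => aaaaaababbb => aaaaaabbbb => aaaaaaabb => aaaaaaaa

ba->b; bb->a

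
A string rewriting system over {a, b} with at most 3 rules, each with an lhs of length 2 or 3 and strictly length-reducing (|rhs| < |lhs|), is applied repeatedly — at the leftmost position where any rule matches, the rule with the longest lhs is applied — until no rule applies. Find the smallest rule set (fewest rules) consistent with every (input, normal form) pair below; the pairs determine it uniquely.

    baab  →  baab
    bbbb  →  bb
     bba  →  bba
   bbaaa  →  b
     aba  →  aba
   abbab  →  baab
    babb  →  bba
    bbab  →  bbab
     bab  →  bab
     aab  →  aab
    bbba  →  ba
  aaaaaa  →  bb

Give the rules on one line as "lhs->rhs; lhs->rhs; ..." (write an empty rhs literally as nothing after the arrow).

aaa->b; abb->ba; bbb->b

  | baab
  | bbbb => bb
  | bba
  | bbaaa => bbb => b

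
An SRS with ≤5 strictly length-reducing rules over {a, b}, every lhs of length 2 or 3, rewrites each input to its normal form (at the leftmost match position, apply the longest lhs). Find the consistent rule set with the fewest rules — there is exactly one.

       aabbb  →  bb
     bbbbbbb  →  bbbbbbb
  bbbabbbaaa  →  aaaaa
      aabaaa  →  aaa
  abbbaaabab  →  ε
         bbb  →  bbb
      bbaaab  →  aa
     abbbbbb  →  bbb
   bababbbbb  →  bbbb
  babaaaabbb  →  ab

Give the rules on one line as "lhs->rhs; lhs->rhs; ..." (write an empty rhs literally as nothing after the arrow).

  | aabbb => bb
  | bbbbbbb
  | bbbabbbaaa => baabbbaaa => babbbaaa => bbbbaaa => bbaaaa => aaaaa
  | aabaaa => aaa

aab->; abb->aa; ba->b; bba->aa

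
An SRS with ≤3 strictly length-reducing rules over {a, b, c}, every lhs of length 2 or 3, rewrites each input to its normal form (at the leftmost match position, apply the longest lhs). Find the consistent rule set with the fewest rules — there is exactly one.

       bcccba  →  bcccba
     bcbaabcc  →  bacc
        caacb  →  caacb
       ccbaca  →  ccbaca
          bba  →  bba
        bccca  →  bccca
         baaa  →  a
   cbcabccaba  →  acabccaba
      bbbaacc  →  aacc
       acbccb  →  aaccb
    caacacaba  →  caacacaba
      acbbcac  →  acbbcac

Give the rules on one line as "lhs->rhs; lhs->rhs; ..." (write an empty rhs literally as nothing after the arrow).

  | bcccba
  | bcbaabcc => bcbcc => bacc
  | caacb
  | ccbaca

baa->; bbb->; cbc->ac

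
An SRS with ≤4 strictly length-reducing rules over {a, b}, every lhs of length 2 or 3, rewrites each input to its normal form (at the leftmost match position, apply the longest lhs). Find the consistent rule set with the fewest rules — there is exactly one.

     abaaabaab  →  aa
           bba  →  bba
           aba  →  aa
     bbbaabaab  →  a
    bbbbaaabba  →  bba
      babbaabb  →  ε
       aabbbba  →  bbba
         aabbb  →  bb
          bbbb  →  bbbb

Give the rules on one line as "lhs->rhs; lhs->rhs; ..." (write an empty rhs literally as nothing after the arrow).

  | abaaabaab => aaaabaab => aaaab => aa
  | bba
  | aba => aa
  | bbbaabaab => bbabaab => bbaaab => baab => ab => a

aab->; ab->a; abb->; baa->a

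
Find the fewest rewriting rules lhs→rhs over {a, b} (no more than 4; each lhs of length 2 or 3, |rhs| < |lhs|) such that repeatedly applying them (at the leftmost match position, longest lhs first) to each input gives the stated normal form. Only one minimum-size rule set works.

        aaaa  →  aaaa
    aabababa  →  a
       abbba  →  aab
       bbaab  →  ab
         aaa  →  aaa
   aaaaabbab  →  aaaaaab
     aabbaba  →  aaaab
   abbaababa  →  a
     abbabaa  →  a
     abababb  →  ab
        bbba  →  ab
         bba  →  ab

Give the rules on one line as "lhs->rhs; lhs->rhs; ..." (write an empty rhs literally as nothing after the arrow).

  | aaaa
  | aabababa => abababa => bababa => ababa => baba => aba => ba => a
  | abbba => abba => aab
  | bbaab => abab => bab => ab

aba->ba; ba->a; bb->b; bba->ab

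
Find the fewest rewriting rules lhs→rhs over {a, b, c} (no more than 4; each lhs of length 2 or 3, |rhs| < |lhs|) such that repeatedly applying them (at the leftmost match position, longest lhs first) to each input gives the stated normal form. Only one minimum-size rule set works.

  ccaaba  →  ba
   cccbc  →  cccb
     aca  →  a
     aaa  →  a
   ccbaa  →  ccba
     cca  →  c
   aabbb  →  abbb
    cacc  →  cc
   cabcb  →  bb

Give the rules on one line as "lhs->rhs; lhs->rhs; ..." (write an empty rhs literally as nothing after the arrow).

  | ccaaba => caba => ba
  | cccbc => cccb
  | aca => a
  | aaa => aa => a

aa->a; bc->b; ca->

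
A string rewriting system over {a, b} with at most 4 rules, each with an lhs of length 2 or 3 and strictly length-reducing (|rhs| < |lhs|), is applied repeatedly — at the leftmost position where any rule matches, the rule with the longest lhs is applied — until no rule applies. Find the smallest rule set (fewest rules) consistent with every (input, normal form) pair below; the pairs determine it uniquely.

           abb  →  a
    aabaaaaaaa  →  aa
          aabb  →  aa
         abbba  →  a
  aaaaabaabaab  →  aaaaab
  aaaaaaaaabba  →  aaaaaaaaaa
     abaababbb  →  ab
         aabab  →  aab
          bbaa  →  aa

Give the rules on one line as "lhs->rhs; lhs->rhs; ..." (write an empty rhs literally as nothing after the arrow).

ba->; baa->ba; bb->

  | abb => a
  | aabaaaaaaa => aabaaaaaa => aabaaaaa => aabaaaa => aabaaa => aabaa => aaba => aa
  | aabb => aa
  | abbba => aba => a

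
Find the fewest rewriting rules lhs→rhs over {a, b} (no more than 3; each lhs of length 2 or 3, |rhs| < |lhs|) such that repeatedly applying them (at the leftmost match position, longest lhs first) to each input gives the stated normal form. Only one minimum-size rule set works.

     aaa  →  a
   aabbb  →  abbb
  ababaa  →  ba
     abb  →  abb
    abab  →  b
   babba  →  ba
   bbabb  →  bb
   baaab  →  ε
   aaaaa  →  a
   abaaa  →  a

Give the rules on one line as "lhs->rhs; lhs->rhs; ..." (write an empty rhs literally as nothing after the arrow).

aa->a; aba->; bab->

  | aaa => aa => a
  | aabbb => abbb
  | ababaa => baa => ba
  | abb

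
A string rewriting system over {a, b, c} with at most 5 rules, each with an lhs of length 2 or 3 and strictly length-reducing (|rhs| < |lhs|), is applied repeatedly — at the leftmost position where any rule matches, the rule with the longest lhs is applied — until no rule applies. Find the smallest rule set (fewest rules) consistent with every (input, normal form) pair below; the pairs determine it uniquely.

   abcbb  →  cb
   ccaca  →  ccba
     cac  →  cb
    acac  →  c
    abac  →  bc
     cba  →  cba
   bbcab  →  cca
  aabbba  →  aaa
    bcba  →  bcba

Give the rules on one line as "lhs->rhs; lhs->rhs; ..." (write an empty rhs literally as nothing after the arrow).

  | abcbb => acbb => bbb => cb
  | ccaca => ccba
  | cac => cb
  | acac => bac => bb => c

aac->bc; ab->a; ac->b; bb->c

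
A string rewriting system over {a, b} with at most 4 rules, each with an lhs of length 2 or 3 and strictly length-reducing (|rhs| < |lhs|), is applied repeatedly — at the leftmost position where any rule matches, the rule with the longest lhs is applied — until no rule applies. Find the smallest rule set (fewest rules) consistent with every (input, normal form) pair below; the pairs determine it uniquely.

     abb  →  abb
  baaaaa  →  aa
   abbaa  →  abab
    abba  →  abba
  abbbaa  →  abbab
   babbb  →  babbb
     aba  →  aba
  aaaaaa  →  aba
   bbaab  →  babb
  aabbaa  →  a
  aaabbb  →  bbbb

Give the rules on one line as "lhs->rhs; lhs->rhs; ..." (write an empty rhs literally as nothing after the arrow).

  | abb
  | baaaaa => abaaa => aaba => aa
  | abbaa => abab
  | abba

aaa->b; aab->a; baa->ab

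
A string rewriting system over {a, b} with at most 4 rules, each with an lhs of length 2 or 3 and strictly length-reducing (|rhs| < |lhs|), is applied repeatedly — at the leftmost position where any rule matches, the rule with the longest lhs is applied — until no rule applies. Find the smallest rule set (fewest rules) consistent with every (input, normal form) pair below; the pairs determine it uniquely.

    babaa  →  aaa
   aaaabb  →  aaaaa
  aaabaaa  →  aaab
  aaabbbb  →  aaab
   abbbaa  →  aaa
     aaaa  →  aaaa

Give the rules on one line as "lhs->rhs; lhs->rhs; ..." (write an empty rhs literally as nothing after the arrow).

  | babaa => bbaa => aaa
  | aaaabb => aaaaa
  | aaabaaa => aaabaa => aaaba => aaab
  | aaabbbb => aaab

ba->b; bb->a; bbb->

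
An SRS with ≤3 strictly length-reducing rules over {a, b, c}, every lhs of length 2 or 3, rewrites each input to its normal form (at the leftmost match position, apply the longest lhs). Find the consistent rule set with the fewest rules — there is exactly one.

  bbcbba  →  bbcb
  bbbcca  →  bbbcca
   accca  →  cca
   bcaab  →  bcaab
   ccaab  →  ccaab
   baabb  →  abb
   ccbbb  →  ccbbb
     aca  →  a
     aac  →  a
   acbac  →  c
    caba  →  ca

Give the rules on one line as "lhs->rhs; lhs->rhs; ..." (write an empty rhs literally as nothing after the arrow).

  | bbcbba => bbcb
  | bbbcca
  | accca => cca
  | bcaab

ac->; ba->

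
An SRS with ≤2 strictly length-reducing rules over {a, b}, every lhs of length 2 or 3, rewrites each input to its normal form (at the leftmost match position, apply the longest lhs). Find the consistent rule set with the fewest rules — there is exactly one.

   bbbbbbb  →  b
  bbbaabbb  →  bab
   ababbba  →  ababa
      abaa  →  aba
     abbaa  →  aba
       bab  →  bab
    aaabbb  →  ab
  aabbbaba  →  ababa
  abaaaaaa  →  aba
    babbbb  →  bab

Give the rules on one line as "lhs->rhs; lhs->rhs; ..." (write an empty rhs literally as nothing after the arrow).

  | bbbbbbb => bbbbbb => bbbbb => bbbb => bbb => bb => b
  | bbbaabbb => bbaabbb => baabbb => babbb => babb => bab
  | ababbba => ababba => ababa
  | abaa => aba

aa->a; bb->b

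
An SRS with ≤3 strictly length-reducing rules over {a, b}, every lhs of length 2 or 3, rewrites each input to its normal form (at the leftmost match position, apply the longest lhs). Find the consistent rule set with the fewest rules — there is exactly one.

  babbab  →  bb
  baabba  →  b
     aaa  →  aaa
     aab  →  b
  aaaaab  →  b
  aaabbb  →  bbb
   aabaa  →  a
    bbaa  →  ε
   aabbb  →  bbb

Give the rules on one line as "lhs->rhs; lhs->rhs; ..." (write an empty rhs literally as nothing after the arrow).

ab->b; ba->

  | babbab => bbab => bb
  | baabba => abba => bba => b
  | aaa
  | aab => ab => b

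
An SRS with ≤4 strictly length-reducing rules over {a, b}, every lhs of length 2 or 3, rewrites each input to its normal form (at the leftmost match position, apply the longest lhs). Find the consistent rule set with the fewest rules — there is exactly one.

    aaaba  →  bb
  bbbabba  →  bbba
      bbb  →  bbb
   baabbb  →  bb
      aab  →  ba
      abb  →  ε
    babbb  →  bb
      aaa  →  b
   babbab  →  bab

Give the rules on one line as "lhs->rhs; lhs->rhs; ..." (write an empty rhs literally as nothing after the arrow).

aa->b; aaa->aa; aab->ba; abb->

  | aaaba => aaba => baa => bb
  | bbbabba => bbba
  | bbb
  | baabbb => bbabb => bb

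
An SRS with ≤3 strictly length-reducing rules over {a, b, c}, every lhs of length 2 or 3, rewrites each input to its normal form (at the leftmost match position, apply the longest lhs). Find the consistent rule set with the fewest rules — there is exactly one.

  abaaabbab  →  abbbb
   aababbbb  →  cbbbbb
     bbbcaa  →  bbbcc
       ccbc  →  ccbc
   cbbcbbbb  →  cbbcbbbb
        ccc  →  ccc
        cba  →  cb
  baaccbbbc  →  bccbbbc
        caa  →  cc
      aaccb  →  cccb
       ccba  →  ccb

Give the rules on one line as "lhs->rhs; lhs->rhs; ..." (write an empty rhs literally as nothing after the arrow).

  | abaaabbab => abaabbab => ababbab => abbbab => abbbb
  | aababbbb => cbabbbb => cbbbbb
  | bbbcaa => bbbcc
  | ccbc

aa->c; ba->b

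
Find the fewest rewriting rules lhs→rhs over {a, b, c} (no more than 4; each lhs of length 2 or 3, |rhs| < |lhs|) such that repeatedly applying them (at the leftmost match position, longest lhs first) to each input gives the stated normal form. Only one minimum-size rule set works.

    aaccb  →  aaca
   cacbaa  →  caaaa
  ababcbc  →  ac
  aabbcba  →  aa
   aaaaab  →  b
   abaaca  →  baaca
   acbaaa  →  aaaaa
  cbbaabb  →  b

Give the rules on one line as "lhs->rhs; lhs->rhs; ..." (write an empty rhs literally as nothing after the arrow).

  | aaccb => aaca
  | cacbaa => caaaa
  | ababcbc => babcbc => bbcbc => cbc => ac
  | aabbcba => abbcba => bbcba => cba => aa

ab->b; bb->; cb->a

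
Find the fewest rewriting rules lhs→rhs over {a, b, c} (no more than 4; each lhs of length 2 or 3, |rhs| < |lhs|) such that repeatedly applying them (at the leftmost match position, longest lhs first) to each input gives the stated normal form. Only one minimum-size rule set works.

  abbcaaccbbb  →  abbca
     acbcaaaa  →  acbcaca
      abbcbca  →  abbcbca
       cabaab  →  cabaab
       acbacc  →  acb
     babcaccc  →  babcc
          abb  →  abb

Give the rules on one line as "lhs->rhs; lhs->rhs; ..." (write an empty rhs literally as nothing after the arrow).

  | abbcaaccbbb => abbcabbb => abbca
  | acbcaaaa => acbcaca
  | abbcbca
  | cabaab

aaa->ac; acc->; bbb->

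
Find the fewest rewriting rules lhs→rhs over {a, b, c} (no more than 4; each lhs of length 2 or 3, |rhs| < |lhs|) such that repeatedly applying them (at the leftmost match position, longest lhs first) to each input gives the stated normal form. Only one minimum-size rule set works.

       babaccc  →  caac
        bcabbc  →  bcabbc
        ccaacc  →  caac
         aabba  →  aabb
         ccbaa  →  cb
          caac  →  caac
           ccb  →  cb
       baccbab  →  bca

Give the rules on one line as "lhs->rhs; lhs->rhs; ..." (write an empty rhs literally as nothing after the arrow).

  | babaccc => caaccc => caacc => caac
  | bcabbc
  | ccaacc => caacc => caac
  | aabba => aabb

ba->b; bab->ca; cc->c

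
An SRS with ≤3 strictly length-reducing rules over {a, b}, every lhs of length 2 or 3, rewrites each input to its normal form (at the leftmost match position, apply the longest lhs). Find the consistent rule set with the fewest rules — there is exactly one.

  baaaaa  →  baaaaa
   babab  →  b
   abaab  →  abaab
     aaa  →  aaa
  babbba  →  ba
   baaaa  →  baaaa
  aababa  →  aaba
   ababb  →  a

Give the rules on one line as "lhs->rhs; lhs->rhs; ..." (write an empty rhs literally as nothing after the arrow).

bab->b; bb->

  | baaaaa
  | babab => bab => b
  | abaab
  | aaa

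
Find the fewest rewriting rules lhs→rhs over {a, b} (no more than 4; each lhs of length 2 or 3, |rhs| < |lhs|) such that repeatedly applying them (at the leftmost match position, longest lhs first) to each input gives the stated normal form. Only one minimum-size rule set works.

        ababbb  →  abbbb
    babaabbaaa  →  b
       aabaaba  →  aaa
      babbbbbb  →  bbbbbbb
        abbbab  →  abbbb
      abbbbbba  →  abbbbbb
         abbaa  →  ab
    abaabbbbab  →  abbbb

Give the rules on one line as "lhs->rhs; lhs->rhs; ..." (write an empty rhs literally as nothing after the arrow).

  | ababbb => abbbb
  | babaabbaaa => bbaabbaaa => babbaaa => bbbaaa => bbaa => ba => b
  | aabaaba => aaaba => aaa
  | babbbbbb => bbbbbbb

aab->a; ba->b; baa->a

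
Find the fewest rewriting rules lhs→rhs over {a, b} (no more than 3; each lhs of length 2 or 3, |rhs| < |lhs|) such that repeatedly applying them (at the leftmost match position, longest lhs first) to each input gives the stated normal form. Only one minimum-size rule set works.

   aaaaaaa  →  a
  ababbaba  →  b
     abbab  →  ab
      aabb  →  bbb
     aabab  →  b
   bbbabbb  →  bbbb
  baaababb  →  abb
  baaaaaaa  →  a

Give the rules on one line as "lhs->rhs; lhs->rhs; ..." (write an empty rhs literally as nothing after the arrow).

  | aaaaaaa => baaaaa => aaaaa => baaa => aaa => ba => a
  | ababbaba => ababa => aa => b
  | abbab => ab
  | aabb => bbb

aa->b; ba->a; bab->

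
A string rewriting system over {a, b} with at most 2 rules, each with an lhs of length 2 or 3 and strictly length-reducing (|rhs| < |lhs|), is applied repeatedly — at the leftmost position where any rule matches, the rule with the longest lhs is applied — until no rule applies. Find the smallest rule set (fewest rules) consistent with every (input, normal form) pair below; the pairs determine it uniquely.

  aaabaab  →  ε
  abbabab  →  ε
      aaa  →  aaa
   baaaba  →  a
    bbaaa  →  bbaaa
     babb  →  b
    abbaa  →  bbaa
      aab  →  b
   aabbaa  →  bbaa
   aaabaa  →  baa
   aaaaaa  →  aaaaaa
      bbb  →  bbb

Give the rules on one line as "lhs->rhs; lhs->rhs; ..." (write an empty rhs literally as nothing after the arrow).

ab->b; bab->

  | aaabaab => aabaab => abaab => baab => bab => ε
  | abbabab => bbabab => bab => ε
  | aaa
  | baaaba => baaba => baba => a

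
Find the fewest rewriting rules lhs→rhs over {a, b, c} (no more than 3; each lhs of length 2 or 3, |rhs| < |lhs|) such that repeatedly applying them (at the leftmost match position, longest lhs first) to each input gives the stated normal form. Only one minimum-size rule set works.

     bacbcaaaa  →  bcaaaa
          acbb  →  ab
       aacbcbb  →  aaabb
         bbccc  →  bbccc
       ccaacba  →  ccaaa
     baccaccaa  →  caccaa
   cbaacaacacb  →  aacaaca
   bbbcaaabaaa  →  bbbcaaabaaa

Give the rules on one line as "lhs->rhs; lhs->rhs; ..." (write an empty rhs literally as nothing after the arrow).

bac->; cb->; cbc->a

  | bacbcaaaa => bcaaaa
  | acbb => ab
  | aacbcbb => aaabb
  | bbccc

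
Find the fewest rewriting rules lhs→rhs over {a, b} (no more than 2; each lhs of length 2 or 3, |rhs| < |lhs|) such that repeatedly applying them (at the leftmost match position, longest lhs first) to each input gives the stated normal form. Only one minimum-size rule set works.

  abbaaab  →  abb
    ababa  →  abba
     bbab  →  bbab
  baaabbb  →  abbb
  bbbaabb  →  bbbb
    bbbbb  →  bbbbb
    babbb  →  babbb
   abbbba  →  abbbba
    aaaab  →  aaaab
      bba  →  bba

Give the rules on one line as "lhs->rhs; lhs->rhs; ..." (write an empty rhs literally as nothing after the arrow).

  | abbaaab => abab => abb
  | ababa => abba
  | bbab
  | baaabbb => abbb

aba->ab; baa->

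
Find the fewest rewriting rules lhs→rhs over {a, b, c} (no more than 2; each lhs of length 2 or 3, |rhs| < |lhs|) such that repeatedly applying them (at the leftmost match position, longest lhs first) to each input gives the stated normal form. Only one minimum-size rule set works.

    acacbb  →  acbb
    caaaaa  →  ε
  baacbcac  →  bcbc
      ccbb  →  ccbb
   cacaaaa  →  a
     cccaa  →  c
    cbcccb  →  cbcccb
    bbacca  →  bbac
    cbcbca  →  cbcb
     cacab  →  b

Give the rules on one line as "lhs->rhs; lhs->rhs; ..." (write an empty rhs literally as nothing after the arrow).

aa->; ca->

  | acacbb => acbb
  | caaaaa => aaaa => aa => ε
  | baacbcac => bcbcac => bcbc
  | ccbb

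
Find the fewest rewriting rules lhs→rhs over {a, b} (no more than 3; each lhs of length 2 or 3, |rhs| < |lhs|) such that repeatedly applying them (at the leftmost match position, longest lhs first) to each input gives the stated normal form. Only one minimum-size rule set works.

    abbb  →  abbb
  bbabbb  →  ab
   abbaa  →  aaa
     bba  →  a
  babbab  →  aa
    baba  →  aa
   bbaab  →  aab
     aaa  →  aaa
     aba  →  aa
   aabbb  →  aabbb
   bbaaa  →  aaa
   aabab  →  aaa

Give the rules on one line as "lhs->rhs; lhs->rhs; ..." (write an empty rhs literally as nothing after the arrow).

ba->a; bab->a

  | abbb
  | bbabbb => babb => ab
  | abbaa => abaa => aaa
  | bba => ba => a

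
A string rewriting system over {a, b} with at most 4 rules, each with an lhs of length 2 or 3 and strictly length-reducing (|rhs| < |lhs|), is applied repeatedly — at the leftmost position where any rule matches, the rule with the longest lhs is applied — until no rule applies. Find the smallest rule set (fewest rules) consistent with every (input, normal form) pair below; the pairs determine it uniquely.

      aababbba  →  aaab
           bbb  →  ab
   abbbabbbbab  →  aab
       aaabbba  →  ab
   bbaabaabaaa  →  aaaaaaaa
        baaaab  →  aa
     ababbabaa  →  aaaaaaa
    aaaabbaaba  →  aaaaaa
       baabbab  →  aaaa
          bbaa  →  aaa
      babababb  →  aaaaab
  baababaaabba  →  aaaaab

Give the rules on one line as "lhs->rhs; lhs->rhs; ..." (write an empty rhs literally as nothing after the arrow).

abb->b; ba->b; bab->aa; bb->a

  | aababbba => aaaabba => aaaba => aaab
  | bbb => ab
  | abbbabbbbab => bbabbbbab => aabbbbab => abbbab => bbab => aab
  | aaabbba => aabba => aba => ab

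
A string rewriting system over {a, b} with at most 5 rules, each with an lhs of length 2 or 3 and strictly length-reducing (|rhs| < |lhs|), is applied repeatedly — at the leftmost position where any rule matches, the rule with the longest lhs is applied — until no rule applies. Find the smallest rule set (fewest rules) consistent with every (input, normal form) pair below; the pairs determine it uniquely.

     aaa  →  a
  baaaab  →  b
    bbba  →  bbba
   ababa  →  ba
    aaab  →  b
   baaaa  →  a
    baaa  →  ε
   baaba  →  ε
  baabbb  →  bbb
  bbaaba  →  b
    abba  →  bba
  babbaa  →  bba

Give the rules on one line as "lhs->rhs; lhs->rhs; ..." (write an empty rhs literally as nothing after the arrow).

aa->; ab->b; aba->; baa->a

  | aaa => a
  | baaaab => aaab => ab => b
  | bbba
  | ababa => ba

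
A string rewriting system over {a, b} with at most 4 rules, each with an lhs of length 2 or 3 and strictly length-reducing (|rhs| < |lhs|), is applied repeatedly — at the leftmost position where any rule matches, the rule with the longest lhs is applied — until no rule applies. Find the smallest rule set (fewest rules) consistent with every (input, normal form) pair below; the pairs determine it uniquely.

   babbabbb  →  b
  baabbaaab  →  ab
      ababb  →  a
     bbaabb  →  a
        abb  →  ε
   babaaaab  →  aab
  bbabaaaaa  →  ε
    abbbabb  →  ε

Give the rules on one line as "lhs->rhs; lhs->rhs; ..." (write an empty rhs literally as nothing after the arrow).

  | babbabbb => abbabbb => abbb => b
  | baabbaaab => aabbaaab => aaaab => ab
  | ababb => aabb => a
  | bbaabb => baabb => aabb => a

aaa->; abb->; ba->a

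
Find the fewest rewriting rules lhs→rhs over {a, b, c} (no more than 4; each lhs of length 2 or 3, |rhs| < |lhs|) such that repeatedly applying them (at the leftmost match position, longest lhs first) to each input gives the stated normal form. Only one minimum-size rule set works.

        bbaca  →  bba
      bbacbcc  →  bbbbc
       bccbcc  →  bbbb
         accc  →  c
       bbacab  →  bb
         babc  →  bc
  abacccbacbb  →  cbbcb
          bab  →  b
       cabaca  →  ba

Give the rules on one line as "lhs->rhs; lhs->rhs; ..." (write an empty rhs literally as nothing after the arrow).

ab->; acb->bc; ca->; cc->b

  | bbaca => bba
  | bbacbcc => bbbccc => bbbbc
  | bccbcc => bbbcc => bbbb
  | accc => abc => c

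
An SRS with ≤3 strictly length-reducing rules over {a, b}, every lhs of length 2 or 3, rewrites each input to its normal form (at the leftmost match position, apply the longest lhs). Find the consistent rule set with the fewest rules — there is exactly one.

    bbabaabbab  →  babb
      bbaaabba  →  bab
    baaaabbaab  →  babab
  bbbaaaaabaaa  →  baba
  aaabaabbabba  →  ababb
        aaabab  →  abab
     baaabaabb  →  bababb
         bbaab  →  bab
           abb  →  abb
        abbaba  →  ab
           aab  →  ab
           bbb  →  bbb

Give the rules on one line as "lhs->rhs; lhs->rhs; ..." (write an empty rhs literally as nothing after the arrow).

  | bbabaabbab => bbaabbab => babbab => babb
  | bbaaabba => baabba => babba => bab
  | baaaabbaab => baaabbaab => baabbaab => babbaab => babab
  | bbbaaaaabaaa => bbaaaabaaa => baaabaaa => baabaaa => babaaa => babaa => baba

aa->a; bba->b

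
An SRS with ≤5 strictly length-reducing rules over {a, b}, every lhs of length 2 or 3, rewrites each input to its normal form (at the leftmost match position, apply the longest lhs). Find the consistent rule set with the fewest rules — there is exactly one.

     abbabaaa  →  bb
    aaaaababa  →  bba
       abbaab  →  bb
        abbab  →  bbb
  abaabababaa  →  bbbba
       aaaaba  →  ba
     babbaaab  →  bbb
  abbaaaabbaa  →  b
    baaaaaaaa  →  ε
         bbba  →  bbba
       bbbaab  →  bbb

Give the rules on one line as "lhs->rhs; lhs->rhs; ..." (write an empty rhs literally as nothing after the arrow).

  | abbabaaa => bbabaaa => bbbaa => bb
  | aaaaababa => aaababa => ababa => bba
  | abbaab => bbaab => bb
  | abbab => bbab => bbb

aa->; ab->b; aba->b; baa->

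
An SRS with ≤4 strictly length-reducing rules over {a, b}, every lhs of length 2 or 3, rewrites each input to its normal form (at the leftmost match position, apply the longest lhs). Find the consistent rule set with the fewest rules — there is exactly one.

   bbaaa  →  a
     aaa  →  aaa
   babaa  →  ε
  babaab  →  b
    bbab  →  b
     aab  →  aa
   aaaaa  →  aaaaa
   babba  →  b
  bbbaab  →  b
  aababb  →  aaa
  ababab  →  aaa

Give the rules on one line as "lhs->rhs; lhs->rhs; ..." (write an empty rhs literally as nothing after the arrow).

  | bbaaa => baaa => a
  | aaa
  | babaa => bbaa => baa => ε
  | babaab => bbaab => baab => b

ab->a; ba->b; baa->; bb->b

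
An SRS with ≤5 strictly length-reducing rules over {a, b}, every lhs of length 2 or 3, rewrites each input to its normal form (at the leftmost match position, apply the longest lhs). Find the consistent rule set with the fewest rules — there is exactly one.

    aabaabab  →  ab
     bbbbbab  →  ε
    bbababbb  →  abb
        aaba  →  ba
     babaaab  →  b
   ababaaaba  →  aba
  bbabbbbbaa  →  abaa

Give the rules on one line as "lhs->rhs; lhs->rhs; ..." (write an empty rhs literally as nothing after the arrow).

  | aabaabab => baabab => bbab => ab
  | bbbbbab => bbbab => bab => ε
  | bbababbb => ababbb => abb
  | aaba => ba

aaa->; aab->b; bab->; bba->a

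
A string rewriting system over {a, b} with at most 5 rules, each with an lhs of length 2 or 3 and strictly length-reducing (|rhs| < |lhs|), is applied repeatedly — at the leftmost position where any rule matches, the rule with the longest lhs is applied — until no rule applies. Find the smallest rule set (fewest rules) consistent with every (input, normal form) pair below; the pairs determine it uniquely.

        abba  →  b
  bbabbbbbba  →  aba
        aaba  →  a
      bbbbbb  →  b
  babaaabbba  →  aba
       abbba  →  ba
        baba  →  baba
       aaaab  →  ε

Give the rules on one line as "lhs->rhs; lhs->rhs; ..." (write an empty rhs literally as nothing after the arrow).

  | abba => aa => b
  | bbabbbbbba => abbbbbba => aabbba => bbbba => aba
  | aaba => bba => a
  | bbbbbb => abbb => aa => b

aa->b; baa->aa; bb->; bbb->a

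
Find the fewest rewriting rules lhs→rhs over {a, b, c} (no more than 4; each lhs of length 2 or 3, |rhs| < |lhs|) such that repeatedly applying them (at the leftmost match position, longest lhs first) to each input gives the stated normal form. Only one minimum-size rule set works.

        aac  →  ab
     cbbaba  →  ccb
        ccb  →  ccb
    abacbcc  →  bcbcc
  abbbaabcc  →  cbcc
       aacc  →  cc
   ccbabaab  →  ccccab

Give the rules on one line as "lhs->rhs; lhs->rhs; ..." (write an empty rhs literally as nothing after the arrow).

abc->cc; ac->b; ba->c; bb->c

  | aac => ab
  | cbbaba => ccaba => ccac => ccb
  | ccb
  | abacbcc => accbcc => bcbcc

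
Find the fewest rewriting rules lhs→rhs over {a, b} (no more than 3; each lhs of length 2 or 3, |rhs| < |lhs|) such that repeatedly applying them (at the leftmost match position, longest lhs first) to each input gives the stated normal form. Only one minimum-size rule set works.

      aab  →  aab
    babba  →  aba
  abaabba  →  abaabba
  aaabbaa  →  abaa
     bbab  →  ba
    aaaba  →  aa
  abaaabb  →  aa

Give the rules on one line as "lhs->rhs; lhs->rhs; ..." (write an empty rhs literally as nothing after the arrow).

  | aab
  | babba => aba
  | abaabba
  | aaabbaa => babbaa => abaa

aaa->ba; bab->a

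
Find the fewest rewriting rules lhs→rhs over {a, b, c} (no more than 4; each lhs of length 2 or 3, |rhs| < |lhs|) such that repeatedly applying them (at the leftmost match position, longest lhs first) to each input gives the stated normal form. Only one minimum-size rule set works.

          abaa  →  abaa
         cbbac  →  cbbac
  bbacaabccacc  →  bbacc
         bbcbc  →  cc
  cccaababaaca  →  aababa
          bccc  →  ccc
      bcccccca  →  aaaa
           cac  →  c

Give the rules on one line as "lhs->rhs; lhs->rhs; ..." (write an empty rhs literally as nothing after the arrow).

aac->ac; bc->c; ca->; cca->aa

  | abaa
  | cbbac
  | bbacaabccacc => bbaabccacc => bbaaccacc => bbaccacc => bbaaacc => bbaacc => bbacc
  | bbcbc => bcbc => cbc => cc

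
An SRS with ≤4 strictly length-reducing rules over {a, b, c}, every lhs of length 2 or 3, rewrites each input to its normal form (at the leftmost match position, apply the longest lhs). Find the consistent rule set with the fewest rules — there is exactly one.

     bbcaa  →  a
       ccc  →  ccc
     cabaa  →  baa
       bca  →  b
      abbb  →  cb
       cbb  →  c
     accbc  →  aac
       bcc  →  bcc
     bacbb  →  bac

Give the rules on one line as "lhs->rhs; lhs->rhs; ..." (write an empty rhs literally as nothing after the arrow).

abb->c; bb->; ca->; ccb->a

  | bbcaa => caa => a
  | ccc
  | cabaa => baa
  | bca => b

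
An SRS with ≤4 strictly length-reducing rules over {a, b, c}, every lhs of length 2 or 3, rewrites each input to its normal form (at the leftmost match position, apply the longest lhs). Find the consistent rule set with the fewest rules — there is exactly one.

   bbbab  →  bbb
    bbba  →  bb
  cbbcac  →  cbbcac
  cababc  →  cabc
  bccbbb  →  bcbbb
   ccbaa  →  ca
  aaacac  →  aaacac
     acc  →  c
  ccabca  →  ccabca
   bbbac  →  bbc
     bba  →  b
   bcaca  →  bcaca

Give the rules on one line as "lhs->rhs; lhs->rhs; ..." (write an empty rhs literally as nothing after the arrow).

  | bbbab => bbb
  | bbba => bb
  | cbbcac
  | cababc => cabc

acc->c; ba->; ccb->cb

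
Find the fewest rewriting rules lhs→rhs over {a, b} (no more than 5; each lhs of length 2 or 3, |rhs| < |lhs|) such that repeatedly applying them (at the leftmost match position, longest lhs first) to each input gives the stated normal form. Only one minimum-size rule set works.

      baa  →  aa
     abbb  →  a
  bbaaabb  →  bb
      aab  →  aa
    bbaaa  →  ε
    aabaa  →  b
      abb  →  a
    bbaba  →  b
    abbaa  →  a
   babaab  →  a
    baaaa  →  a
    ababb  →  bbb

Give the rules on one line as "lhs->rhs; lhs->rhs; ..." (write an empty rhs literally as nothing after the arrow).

aaa->; ab->a; aba->b; ba->a

  | baa => aa
  | abbb => abb => ab => a
  | bbaaabb => baaabb => aaabb => bb
  | aab => aa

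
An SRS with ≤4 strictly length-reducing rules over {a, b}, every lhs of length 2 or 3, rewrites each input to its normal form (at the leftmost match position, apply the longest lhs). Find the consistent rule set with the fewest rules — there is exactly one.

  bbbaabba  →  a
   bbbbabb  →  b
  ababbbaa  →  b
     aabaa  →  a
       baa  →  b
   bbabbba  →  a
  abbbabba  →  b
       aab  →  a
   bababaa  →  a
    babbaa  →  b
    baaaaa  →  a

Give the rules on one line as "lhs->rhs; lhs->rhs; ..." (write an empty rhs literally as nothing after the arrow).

  | bbbaabba => abaabba => aaabba => babba => abba => aaa => ba => a
  | bbbbabb => abbabb => aaabb => babb => abb => aa => b
  | ababbbaa => aabbbaa => bbbbaa => abbaa => aaaa => baa => aa => b
  | aabaa => bbaa => aaa => ba => a

aa->b; ba->a; bb->a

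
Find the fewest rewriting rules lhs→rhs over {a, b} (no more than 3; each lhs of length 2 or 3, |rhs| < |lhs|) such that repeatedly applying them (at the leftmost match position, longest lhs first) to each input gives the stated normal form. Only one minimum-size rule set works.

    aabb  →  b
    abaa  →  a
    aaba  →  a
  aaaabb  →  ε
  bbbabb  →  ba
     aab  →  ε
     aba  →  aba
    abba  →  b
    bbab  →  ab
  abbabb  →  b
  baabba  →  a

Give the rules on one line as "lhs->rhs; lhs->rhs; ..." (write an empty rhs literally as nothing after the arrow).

  | aabb => bbb => b
  | abaa => abb => a
  | aaba => bba => a
  | aaaabb => baabb => bbbb => bb => ε

aa->b; bb->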